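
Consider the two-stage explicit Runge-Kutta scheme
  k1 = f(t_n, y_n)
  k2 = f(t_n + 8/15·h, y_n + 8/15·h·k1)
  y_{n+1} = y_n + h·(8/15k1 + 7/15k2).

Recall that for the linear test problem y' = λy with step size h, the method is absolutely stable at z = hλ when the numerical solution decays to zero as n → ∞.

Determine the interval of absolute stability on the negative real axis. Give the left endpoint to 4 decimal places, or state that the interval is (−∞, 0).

z∈(-4.0179,0).

On y'=λy, z=hλ:
  k1=λy_n ⇒ h·k1=z·y_n;  k2=λ(1+8/15z)y_n ⇒ h·k2=z(1+8/15z)y_n
  y_{n+1}/y_n = 1 + 8/15z + 7/15z(1+8/15z) = 1 + z + 56/225z²
  Hence R(z) = 1 + z + 56/225z².

Boundary: |R(x)|=1, x<0.
x=-1.48: |R|=0.0652
R=1: x+56/225x²=0 ⇒ x=−225/56=-4.0179; min R=1−1/(4·56/225)=-0.0045>−1
Confirm numerically:
  x=-3.091: |R|=0.28695 <1
  x=-3.075: |R|=0.27840 <1
  x=-2.410: |R|=0.03557 <1
  x=-4.337: |R|=1.34449 >1
  x=-4.186: |R|=1.17518 >1
  x=-4.178: |R|=1.16653 >1
So |R|<1 on (-4.0179, 0).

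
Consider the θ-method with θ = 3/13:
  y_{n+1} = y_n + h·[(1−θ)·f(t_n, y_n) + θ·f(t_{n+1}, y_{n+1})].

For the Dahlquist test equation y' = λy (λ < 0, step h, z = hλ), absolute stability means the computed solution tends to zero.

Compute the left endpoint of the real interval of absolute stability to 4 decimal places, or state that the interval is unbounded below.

z* = -3.7143.

Set f=λy, z=hλ:
  y_{n+1} = y_n + z·[10/13·y_n + 3/13·y_{n+1}] ⇒ (1 − 3/13z)y_{n+1} = (1 + 10/13z)y_n
  so R(z) = (1 + 10/13z)/(1 − 3/13z).

Need |R(x)|<1, x<0.
x=-1.44: |R|=0.0808
R=−1: 1+10/13x = −1+3/13x ⇒ -7/13x=2 ⇒ x=2/(-7/13)=-3.7143
Confirm numerically:
  x=-3.045: |R|=0.78834 <1
  x=-2.238: |R|=0.47580 <1
  x=-2.107: |R|=0.41768 <1
  x=-1.907: |R|=0.32423 <1
  x=-4.179: |R|=1.12738 >1
  x=-4.173: |R|=1.12583 >1
  x=-4.125: |R|=1.11330 >1
Interval (-3.7143, 0).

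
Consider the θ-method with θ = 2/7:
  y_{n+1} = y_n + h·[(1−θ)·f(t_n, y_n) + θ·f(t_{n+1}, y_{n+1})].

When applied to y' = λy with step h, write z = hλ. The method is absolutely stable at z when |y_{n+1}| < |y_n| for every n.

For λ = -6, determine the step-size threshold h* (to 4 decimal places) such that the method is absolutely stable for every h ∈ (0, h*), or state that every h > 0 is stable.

On y'=λy, z=hλ:
  y_{n+1} = y_n + z·[5/7·y_n + 2/7·y_{n+1}] ⇒ (1 − 2/7z)y_{n+1} = (1 + 5/7z)y_n
  so R(z) = (1 + 5/7z)/(1 − 2/7z).

Solve |R(x)|<1 on ℝ⁻.
x=-0.51: |R|=0.5549
R=−1: 1+5/7x = −1+2/7x ⇒ -3/7x=2 ⇒ x=2/(-3/7)=-4.6667
Confirm numerically:
  x=-4.455: |R|=0.96009 <1
  x=-4.343: |R|=0.93810 <1
  x=-3.187: |R|=0.66809 <1
  x=-2.210: |R|=0.35464 <1
  x=-4.988: |R|=1.05679 >1
  x=-4.840: |R|=1.03118 >1
So |R|<1 on (-4.6667, 0).

(-4.6667,0); λ=-6 ⇒ h* = (14/3)/6 = 0.7778.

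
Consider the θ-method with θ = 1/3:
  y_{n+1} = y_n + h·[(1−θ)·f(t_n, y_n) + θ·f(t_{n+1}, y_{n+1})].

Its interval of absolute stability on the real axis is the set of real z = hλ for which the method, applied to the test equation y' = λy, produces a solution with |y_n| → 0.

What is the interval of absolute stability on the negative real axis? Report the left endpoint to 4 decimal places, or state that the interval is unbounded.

With y'=λy (z=hλ):
  y_{n+1} = y_n + z·[2/3·y_n + 1/3·y_{n+1}] ⇒ (1 − 1/3z)y_{n+1} = (1 + 2/3z)y_n
  ⇒ R(z) = (1 + 2/3z)/(1 − 1/3z).

Solve |R(x)|<1 on ℝ⁻.
x=-1.8: |R|=0.1250
R=−1: 1+2/3x = −1+1/3x ⇒ -1/3x=2 ⇒ x=2/(-1/3)=-6.0000
Confirm numerically:
  x=-5.054: |R|=0.88254 <1
  x=-4.561: |R|=0.80968 <1
  x=-4.204: |R|=0.75069 <1
  x=-6.392: |R|=1.04174 >1
  x=-6.094: |R|=1.01034 >1
So |R|<1 on (-6.0000, 0).

(-6.0000, 0).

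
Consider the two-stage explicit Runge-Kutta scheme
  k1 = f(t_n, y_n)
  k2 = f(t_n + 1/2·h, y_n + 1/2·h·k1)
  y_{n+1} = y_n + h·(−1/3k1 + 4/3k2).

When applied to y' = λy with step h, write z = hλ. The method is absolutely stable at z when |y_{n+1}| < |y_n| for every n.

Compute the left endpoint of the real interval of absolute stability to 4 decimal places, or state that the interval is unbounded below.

Test eqn y'=λy, z=hλ:
  k1=λy_n ⇒ h·k1=z·y_n;  k2=λ(1+1/2z)y_n ⇒ h·k2=z(1+1/2z)y_n
  y_{n+1}/y_n = 1 − 1/3z + 4/3z(1+1/2z) = 1 + z + 2/3z²
  Hence R(z) = 1 + z + 2/3z².

Solve |R(x)|<1 on ℝ⁻.
x=-1.62: |R|=1.1296
R=1: x+2/3x²=0 ⇒ x=−3/2=-1.5000; min R=1−1/(4·2/3)=0.6250>−1
Confirm numerically:
  x=-1.437: |R|=0.93965 <1
  x=-1.360: |R|=0.87307 <1
  x=-0.929: |R|=0.64636 <1
  x=-0.839: |R|=0.63028 <1
  x=-2.035: |R|=1.72582 >1
  x=-1.973: |R|=1.62215 >1
Stable set (-1.5000, 0).

left endpoint -1.5000.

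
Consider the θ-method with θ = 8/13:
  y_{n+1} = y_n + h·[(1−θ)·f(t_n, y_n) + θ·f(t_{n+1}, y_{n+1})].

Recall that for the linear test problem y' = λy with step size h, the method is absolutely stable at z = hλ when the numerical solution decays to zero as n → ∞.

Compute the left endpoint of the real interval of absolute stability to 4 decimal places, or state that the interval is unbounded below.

On y'=λy, z=hλ:
  y_{n+1} = y_n + z·[5/13·y_n + 8/13·y_{n+1}] ⇒ (1 − 8/13z)y_{n+1} = (1 + 5/13z)y_n
  Hence R(z) = (1 + 5/13z)/(1 − 8/13z).

Solve |R(x)|<1 on ℝ⁻.
x=-1.28: |R|=0.2840
x=-2: |R|=0.1034
x=-10: |R|=0.3978
x=-100: |R|=0.5990
θ=8/13≥1/2 ⇒ |1+5/13x|<|1−8/13x| ∀x<0 ⇒ unbounded interval.

unbounded; (−∞, 0).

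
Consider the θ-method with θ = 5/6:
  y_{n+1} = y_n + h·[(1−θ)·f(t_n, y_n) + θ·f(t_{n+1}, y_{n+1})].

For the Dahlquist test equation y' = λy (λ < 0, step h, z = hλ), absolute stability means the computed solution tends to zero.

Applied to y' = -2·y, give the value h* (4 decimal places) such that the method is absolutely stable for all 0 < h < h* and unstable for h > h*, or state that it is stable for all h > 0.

Test eqn y'=λy, z=hλ:
  y_{n+1} = y_n + z·[1/6·y_n + 5/6·y_{n+1}] ⇒ (1 − 5/6z)y_{n+1} = (1 + 1/6z)y_n
  ⇒ R(z) = (1 + 1/6z)/(1 − 5/6z).

Solve |R(x)|<1 on ℝ⁻.
x=-1.66: |R|=0.3035
x=-2: |R|=0.2500
x=-10: |R|=0.0714
x=-100: |R|=0.1858
θ=5/6≥1/2 ⇒ |1+1/6x|<|1−5/6x| ∀x<0 ⇒ stable on all of ℝ⁻.

interval (−∞, 0). Any h>0 works for λ=-2.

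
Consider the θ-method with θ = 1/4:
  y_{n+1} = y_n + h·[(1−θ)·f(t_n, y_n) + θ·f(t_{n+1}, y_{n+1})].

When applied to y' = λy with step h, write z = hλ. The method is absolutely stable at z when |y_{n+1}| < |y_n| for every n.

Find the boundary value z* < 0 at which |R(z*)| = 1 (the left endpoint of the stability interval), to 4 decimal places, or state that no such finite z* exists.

z* = -4.0000.

Set f=λy, z=hλ:
  y_{n+1} = y_n + z·[3/4·y_n + 1/4·y_{n+1}] ⇒ (1 − 1/4z)y_{n+1} = (1 + 3/4z)y_n
  Hence R(z) = (1 + 3/4z)/(1 − 1/4z).

Find x<0 with |R(x)|<1.
x=-1.78: |R|=0.2318
R=−1: 1+3/4x = −1+1/4x ⇒ -1/2x=2 ⇒ x=2/(-1/2)=-4.0000
Confirm numerically:
  x=-3.632: |R|=0.90356 <1
  x=-3.541: |R|=0.87827 <1
  x=-2.387: |R|=0.49491 <1
  x=-1.632: |R|=0.15909 <1
  x=-4.504: |R|=1.11853 >1
  x=-4.232: |R|=1.05637 >1
Stable set (-4.0000, 0).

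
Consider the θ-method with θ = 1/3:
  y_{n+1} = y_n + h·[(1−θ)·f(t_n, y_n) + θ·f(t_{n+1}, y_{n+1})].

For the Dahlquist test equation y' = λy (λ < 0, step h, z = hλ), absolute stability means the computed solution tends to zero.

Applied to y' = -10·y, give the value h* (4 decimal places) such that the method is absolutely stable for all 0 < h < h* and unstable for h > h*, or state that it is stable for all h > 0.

Set f=λy, z=hλ:
  y_{n+1} = y_n + z·[2/3·y_n + 1/3·y_{n+1}] ⇒ (1 − 1/3z)y_{n+1} = (1 + 2/3z)y_n
  Hence R(z) = (1 + 2/3z)/(1 − 1/3z).

Boundary: |R(x)|=1, x<0.
x=-1.37: |R|=0.0595
R=−1: 1+2/3x = −1+1/3x ⇒ -1/3x=2 ⇒ x=2/(-1/3)=-6.0000
Confirm numerically:
  x=-5.048: |R|=0.88171 <1
  x=-3.354: |R|=0.58357 <1
  x=-2.553: |R|=0.37925 <1
  x=-6.310: |R|=1.03330 >1
  x=-6.232: |R|=1.02513 >1
Stable set (-6.0000, 0).

(-6.0000,0); λ=-10 ⇒ h* = (6)/10 = 0.6000.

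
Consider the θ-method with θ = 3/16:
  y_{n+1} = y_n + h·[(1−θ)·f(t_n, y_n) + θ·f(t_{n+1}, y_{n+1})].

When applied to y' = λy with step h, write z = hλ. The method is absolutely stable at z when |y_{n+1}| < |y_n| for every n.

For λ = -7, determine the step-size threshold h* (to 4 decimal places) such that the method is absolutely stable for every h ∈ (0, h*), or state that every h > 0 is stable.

(-3.2000,0); λ=-7 ⇒ h* = (16/5)/7 = 0.4571.

With y'=λy (z=hλ):
  y_{n+1} = y_n + z·[13/16·y_n + 3/16·y_{n+1}] ⇒ (1 − 3/16z)y_{n+1} = (1 + 13/16z)y_n
  ⇒ R(z) = (1 + 13/16z)/(1 − 3/16z).

Find x<0 with |R(x)|<1.
x=-0.66: |R|=0.4127
R=−1: 1+13/16x = −1+3/16x ⇒ -5/8x=2 ⇒ x=2/(-5/8)=-3.2000
Confirm numerically:
  x=-2.604: |R|=0.74971 <1
  x=-2.161: |R|=0.53787 <1
  x=-1.756: |R|=0.32105 <1
  x=-1.651: |R|=0.26073 <1
  x=-3.785: |R|=1.21385 >1
  x=-3.745: |R|=1.20011 >1
Stable set (-3.2000, 0).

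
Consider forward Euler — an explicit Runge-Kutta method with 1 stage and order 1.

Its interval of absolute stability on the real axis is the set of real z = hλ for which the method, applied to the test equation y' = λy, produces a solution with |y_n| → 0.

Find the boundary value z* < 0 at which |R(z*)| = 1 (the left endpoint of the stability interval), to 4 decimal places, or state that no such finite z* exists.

Test eqn y'=λy, z=hλ:
  order 1, 1-stage ⇒ R(z)=1+z
  (e.g. R(-1.32)=-0.32000, |R|=0.32000)

Find x<0 with |R(x)|<1.
x=-1.32: |R|=0.3200
|R(-1.89)|=0.8900 |R(-0.55)|=0.4500 |R(-0.51)|=0.4900
Bisect:
  x_lo=-2.7036 |R|=1.7036  x_hi=-0.2159 |R|=0.7841
  mid=-1.45978 |R|=0.45978 →hi
  mid=-2.08170 |R|=1.08170 →lo
  mid=-1.77074 |R|=0.77074 →hi
  mid=-1.92622 |R|=0.92622 →hi
  mid=-2.00396 |R|=1.00396 →lo
  mid=-1.96509 |R|=0.96509 →hi
  mid=-1.98452 |R|=0.98452 →hi
  mid=-1.99424 |R|=0.99424 →hi
  mid=-1.99910 |R|=0.99910 →hi
  mid=-2.00153 |R|=1.00153 →lo
  ...
  [-2.00001,-1.99986] ⇒ x*=-2.0000
Stable set (-2.0000, 0).

left endpoint -2.0000.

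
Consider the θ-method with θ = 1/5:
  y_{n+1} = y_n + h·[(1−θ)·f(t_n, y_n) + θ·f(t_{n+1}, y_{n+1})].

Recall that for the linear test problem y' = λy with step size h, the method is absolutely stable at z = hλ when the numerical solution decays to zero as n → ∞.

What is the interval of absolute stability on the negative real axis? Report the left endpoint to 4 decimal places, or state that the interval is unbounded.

(-3.3333, 0).

With y'=λy (z=hλ):
  y_{n+1} = y_n + z·[4/5·y_n + 1/5·y_{n+1}] ⇒ (1 − 1/5z)y_{n+1} = (1 + 4/5z)y_n
  Hence R(z) = (1 + 4/5z)/(1 − 1/5z).

Solve |R(x)|<1 on ℝ⁻.
x=-0.56: |R|=0.4964
R=−1: 1+4/5x = −1+1/5x ⇒ -3/5x=2 ⇒ x=2/(-3/5)=-3.3333
Confirm numerically:
  x=-2.332: |R|=0.59029 <1
  x=-1.976: |R|=0.41628 <1
  x=-1.896: |R|=0.37471 <1
  x=-1.441: |R|=0.11862 <1
  x=-3.868: |R|=1.18088 >1
  x=-3.792: |R|=1.15651 >1
  x=-3.548: |R|=1.07534 >1
Interval (-3.3333, 0).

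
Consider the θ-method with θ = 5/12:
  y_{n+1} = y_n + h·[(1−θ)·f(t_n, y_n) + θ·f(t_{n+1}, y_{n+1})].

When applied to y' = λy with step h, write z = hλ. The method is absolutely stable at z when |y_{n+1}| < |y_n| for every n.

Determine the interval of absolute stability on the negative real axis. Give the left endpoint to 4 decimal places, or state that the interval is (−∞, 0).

With y'=λy (z=hλ):
  y_{n+1} = y_n + z·[7/12·y_n + 5/12·y_{n+1}] ⇒ (1 − 5/12z)y_{n+1} = (1 + 7/12z)y_n
  R(z) = (1 + 7/12z)/(1 − 5/12z).

Need |R(x)|<1, x<0.
x=-1.79: |R|=0.0253
R=−1: 1+7/12x = −1+5/12x ⇒ -1/6x=2 ⇒ x=2/(-1/6)=-12.0000
Confirm numerically:
  x=-10.428: |R|=0.95098 <1
  x=-10.351: |R|=0.94827 <1
  x=-9.623: |R|=0.92092 <1
  x=-4.877: |R|=0.60847 <1
  x=-12.584: |R|=1.01559 >1
  x=-12.267: |R|=1.00728 >1
  x=-12.107: |R|=1.00295 >1
Stable set (-12.0000, 0).

(-12.0000, 0).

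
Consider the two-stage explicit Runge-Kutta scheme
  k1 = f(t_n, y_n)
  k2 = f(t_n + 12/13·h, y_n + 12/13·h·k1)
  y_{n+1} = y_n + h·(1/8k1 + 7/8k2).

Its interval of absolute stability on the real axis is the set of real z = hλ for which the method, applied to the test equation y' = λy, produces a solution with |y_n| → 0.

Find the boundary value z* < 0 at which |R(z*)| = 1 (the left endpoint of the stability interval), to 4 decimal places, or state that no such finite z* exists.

left endpoint -1.2381.

With y'=λy (z=hλ):
  k1=λy_n ⇒ h·k1=z·y_n;  k2=λ(1+12/13z)y_n ⇒ h·k2=z(1+12/13z)y_n
  y_{n+1}/y_n = 1 + 1/8z + 7/8z(1+12/13z) = 1 + z + 21/26z²
  R(z) = 1 + z + 21/26z².

Solve |R(x)|<1 on ℝ⁻.
x=-1.54: |R|=1.3755
R=1: x+21/26x²=0 ⇒ x=−26/21=-1.2381; min R=1−1/(4·21/26)=0.6905>−1
Confirm numerically:
  x=-1.131: |R|=0.90217 <1
  x=-0.592: |R|=0.69107 <1
  x=-0.560: |R|=0.69329 <1
  x=-1.746: |R|=1.71626 >1
  x=-1.645: |R|=1.54064 >1
  x=-1.607: |R|=1.47882 >1
Interval (-1.2381, 0).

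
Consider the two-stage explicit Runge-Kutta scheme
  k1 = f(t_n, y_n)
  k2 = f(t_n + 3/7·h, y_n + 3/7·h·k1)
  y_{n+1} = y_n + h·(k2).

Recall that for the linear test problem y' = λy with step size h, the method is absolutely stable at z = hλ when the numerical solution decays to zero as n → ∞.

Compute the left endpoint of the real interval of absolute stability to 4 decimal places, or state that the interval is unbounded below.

On y'=λy, z=hλ:
  k1=λy_n ⇒ h·k1=z·y_n;  k2=λ(1+3/7z)y_n ⇒ h·k2=z(1+3/7z)y_n
  y_{n+1}/y_n = 1 + z(1+3/7z) = 1 + z + 3/7z²
  so R(z) = 1 + z + 3/7z².

Solve |R(x)|<1 on ℝ⁻.
x=-0.87: |R|=0.4544
R=1: x+3/7x²=0 ⇒ x=−7/3=-2.3333; min R=1−1/(4·3/7)=0.4167>−1
Confirm numerically:
  x=-2.208: |R|=0.88140 <1
  x=-1.447: |R|=0.45035 <1
  x=-1.334: |R|=0.42867 <1
  x=-0.958: |R|=0.43533 <1
  x=-2.746: |R|=1.48565 >1
  x=-2.607: |R|=1.30576 >1
So |R|<1 on (-2.3333, 0).

z* = -2.3333.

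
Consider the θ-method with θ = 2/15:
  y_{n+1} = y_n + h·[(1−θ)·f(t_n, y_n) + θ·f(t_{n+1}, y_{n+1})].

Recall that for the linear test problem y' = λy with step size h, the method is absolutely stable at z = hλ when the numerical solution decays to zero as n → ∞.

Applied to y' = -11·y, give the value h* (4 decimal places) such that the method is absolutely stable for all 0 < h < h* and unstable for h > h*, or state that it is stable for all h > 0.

(-2.7273,0); λ=-11 ⇒ h* = (30/11)/11 = 0.2479.

Test eqn y'=λy, z=hλ:
  y_{n+1} = y_n + z·[13/15·y_n + 2/15·y_{n+1}] ⇒ (1 − 2/15z)y_{n+1} = (1 + 13/15z)y_n
  R(z) = (1 + 13/15z)/(1 − 2/15z).

Find x<0 with |R(x)|<1.
x=-0.41: |R|=0.6113
R=−1: 1+13/15x = −1+2/15x ⇒ -11/15x=2 ⇒ x=2/(-11/15)=-2.7273
Confirm numerically:
  x=-1.916: |R|=0.52613 <1
  x=-1.727: |R|=0.40376 <1
  x=-1.555: |R|=0.28796 <1
  x=-1.247: |R|=0.06922 <1
  x=-3.112: |R|=1.19940 >1
  x=-2.786: |R|=1.03140 >1
  x=-2.758: |R|=1.01647 >1
Stable set (-2.7273, 0).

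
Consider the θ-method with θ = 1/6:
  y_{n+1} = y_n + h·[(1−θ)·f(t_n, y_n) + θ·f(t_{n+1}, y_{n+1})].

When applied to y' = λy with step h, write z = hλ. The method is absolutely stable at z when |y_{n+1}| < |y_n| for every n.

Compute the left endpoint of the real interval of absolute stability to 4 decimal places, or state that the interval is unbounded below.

left endpoint -3.0000.

Set f=λy, z=hλ:
  y_{n+1} = y_n + z·[5/6·y_n + 1/6·y_{n+1}] ⇒ (1 − 1/6z)y_{n+1} = (1 + 5/6z)y_n
  ⇒ R(z) = (1 + 5/6z)/(1 − 1/6z).

Find x<0 with |R(x)|<1.
x=-0.4: |R|=0.6250
R=−1: 1+5/6x = −1+1/6x ⇒ -2/3x=2 ⇒ x=2/(-2/3)=-3.0000
Confirm numerically:
  x=-2.910: |R|=0.95960 <1
  x=-2.607: |R|=0.81736 <1
  x=-1.747: |R|=0.35304 <1
  x=-3.518: |R|=1.21769 >1
  x=-3.506: |R|=1.21292 >1
  x=-3.075: |R|=1.03306 >1
So |R|<1 on (-3.0000, 0).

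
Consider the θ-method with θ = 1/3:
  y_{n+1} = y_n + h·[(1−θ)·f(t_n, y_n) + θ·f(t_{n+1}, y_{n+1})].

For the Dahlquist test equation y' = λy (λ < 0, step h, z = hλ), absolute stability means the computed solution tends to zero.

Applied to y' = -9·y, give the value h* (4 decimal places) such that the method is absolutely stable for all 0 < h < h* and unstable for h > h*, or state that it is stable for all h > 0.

On y'=λy, z=hλ:
  y_{n+1} = y_n + z·[2/3·y_n + 1/3·y_{n+1}] ⇒ (1 − 1/3z)y_{n+1} = (1 + 2/3z)y_n
  ⇒ R(z) = (1 + 2/3z)/(1 − 1/3z).

Solve |R(x)|<1 on ℝ⁻.
x=-0.84: |R|=0.3437
R=−1: 1+2/3x = −1+1/3x ⇒ -1/3x=2 ⇒ x=2/(-1/3)=-6.0000
Confirm numerically:
  x=-5.510: |R|=0.94242 <1
  x=-5.416: |R|=0.93061 <1
  x=-4.271: |R|=0.76221 <1
  x=-4.165: |R|=0.74389 <1
  x=-6.396: |R|=1.04215 >1
  x=-6.189: |R|=1.02057 >1
  x=-6.048: |R|=1.00531 >1
Interval (-6.0000, 0).

(-6.0000,0); λ=-9 ⇒ h* = (6)/9 = 0.6667.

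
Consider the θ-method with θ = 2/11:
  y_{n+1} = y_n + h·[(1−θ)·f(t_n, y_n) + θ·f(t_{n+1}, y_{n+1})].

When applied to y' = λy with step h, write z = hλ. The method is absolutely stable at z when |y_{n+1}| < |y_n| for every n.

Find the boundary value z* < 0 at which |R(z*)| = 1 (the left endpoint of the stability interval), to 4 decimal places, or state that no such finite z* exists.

On y'=λy, z=hλ:
  y_{n+1} = y_n + z·[9/11·y_n + 2/11·y_{n+1}] ⇒ (1 − 2/11z)y_{n+1} = (1 + 9/11z)y_n
  ⇒ R(z) = (1 + 9/11z)/(1 − 2/11z).

Find x<0 with |R(x)|<1.
x=-1.02: |R|=0.1396
R=−1: 1+9/11x = −1+2/11x ⇒ -7/11x=2 ⇒ x=2/(-7/11)=-3.1429
Confirm numerically:
  x=-2.505: |R|=0.72111 <1
  x=-1.896: |R|=0.40995 <1
  x=-1.483: |R|=0.16805 <1
  x=-3.566: |R|=1.16336 >1
  x=-3.385: |R|=1.09539 >1
  x=-3.175: |R|=1.01297 >1
So |R|<1 on (-3.1429, 0).

left endpoint -3.1429.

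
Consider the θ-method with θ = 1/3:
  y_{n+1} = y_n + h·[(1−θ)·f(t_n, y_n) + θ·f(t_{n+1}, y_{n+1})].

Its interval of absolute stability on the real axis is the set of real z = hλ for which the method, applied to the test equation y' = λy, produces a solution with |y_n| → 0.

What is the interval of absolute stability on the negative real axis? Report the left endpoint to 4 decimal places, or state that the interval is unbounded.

On y'=λy, z=hλ:
  y_{n+1} = y_n + z·[2/3·y_n + 1/3·y_{n+1}] ⇒ (1 − 1/3z)y_{n+1} = (1 + 2/3z)y_n
  so R(z) = (1 + 2/3z)/(1 − 1/3z).

Need |R(x)|<1, x<0.
x=-1.14: |R|=0.1739
R=−1: 1+2/3x = −1+1/3x ⇒ -1/3x=2 ⇒ x=2/(-1/3)=-6.0000
Confirm numerically:
  x=-5.682: |R|=0.96337 <1
  x=-5.028: |R|=0.87892 <1
  x=-3.030: |R|=0.50746 <1
  x=-6.547: |R|=1.05730 >1
  x=-6.501: |R|=1.05273 >1
  x=-6.418: |R|=1.04438 >1
Stable set (-6.0000, 0).

z∈(-6.0000,0).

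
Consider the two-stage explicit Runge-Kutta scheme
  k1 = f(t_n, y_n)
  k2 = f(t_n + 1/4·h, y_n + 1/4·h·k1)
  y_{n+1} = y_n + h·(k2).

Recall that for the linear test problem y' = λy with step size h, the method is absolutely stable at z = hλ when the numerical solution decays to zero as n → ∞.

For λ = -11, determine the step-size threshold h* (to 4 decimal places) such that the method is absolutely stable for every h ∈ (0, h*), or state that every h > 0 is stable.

Test eqn y'=λy, z=hλ:
  k1=λy_n ⇒ h·k1=z·y_n;  k2=λ(1+1/4z)y_n ⇒ h·k2=z(1+1/4z)y_n
  y_{n+1}/y_n = 1 + z(1+1/4z) = 1 + z + 1/4z²
  so R(z) = 1 + z + 1/4z².

Boundary: |R(x)|=1, x<0.
x=-0.97: |R|=0.2652
R=1: x+1/4x²=0 ⇒ x=−4=-4.0000; min R=1−1/(4·1/4)=0.0000>−1
Confirm numerically:
  x=-3.846: |R|=0.85193 <1
  x=-3.312: |R|=0.43034 <1
  x=-2.262: |R|=0.01716 <1
  x=-2.173: |R|=0.00748 <1
  x=-4.565: |R|=1.64481 >1
  x=-4.502: |R|=1.56500 >1
  x=-4.114: |R|=1.11725 >1
Stable set (-4.0000, 0).

(-4.0000,0); λ=-11 ⇒ h* = (4)/11 = 0.3636.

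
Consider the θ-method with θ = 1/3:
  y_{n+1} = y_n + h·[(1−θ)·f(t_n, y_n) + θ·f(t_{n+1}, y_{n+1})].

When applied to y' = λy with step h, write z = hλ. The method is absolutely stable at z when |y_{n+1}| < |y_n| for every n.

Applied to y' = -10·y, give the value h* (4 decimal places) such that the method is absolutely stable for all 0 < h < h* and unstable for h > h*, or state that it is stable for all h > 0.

On y'=λy, z=hλ:
  y_{n+1} = y_n + z·[2/3·y_n + 1/3·y_{n+1}] ⇒ (1 − 1/3z)y_{n+1} = (1 + 2/3z)y_n
  so R(z) = (1 + 2/3z)/(1 − 1/3z).

Solve |R(x)|<1 on ℝ⁻.
x=-0.99: |R|=0.2556
R=−1: 1+2/3x = −1+1/3x ⇒ -1/3x=2 ⇒ x=2/(-1/3)=-6.0000
Confirm numerically:
  x=-5.005: |R|=0.87570 <1
  x=-3.393: |R|=0.59221 <1
  x=-3.259: |R|=0.56207 <1
  x=-2.693: |R|=0.41911 <1
  x=-6.501: |R|=1.05273 >1
  x=-6.430: |R|=1.04560 >1
  x=-6.357: |R|=1.03815 >1
So |R|<1 on (-6.0000, 0).

(-6.0000,0); λ=-10 ⇒ h* = (6)/10 = 0.6000.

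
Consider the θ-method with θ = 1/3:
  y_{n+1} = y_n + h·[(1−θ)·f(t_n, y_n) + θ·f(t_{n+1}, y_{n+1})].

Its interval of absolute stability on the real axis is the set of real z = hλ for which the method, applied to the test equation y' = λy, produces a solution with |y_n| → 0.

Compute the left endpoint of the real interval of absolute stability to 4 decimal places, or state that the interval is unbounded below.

left endpoint -6.0000.

Set f=λy, z=hλ:
  y_{n+1} = y_n + z·[2/3·y_n + 1/3·y_{n+1}] ⇒ (1 − 1/3z)y_{n+1} = (1 + 2/3z)y_n
  Hence R(z) = (1 + 2/3z)/(1 − 1/3z).

Solve |R(x)|<1 on ℝ⁻.
x=-1.12: |R|=0.1845
R=−1: 1+2/3x = −1+1/3x ⇒ -1/3x=2 ⇒ x=2/(-1/3)=-6.0000
Confirm numerically:
  x=-5.654: |R|=0.96002 <1
  x=-5.288: |R|=0.91409 <1
  x=-3.577: |R|=0.63159 <1
  x=-6.157: |R|=1.01715 >1
  x=-6.091: |R|=1.01001 >1
  x=-6.037: |R|=1.00409 >1
Interval (-6.0000, 0).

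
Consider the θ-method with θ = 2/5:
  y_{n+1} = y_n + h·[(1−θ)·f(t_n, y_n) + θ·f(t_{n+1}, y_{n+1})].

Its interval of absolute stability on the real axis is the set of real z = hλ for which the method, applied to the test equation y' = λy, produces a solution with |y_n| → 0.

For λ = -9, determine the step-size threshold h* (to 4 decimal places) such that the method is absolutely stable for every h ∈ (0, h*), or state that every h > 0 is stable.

(-10.0000,0); λ=-9 ⇒ h* = (10)/9 = 1.1111.

With y'=λy (z=hλ):
  y_{n+1} = y_n + z·[3/5·y_n + 2/5·y_{n+1}] ⇒ (1 − 2/5z)y_{n+1} = (1 + 3/5z)y_n
  so R(z) = (1 + 3/5z)/(1 − 2/5z).

Boundary: |R(x)|=1, x<0.
x=-0.57: |R|=0.5358
R=−1: 1+3/5x = −1+2/5x ⇒ -1/5x=2 ⇒ x=2/(-1/5)=-10.0000
Confirm numerically:
  x=-9.907: |R|=0.99625 <1
  x=-9.719: |R|=0.98850 <1
  x=-7.814: |R|=0.89403 <1
  x=-7.552: |R|=0.87823 <1
  x=-10.506: |R|=1.01945 >1
  x=-10.046: |R|=1.00183 >1
  x=-10.042: |R|=1.00167 >1
Stable set (-10.0000, 0).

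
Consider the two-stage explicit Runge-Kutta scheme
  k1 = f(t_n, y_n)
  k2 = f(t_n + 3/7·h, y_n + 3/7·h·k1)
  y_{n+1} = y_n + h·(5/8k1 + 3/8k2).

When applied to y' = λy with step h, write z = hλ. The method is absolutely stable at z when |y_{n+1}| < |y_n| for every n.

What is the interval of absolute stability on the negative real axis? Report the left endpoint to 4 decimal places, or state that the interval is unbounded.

z∈(-6.2222,0).

With y'=λy (z=hλ):
  k1=λy_n ⇒ h·k1=z·y_n;  k2=λ(1+3/7z)y_n ⇒ h·k2=z(1+3/7z)y_n
  y_{n+1}/y_n = 1 + 5/8z + 3/8z(1+3/7z) = 1 + z + 9/56z²
  Hence R(z) = 1 + z + 9/56z².

Find x<0 with |R(x)|<1.
x=-0.63: |R|=0.4338
R=1: x+9/56x²=0 ⇒ x=−56/9=-6.2222; min R=1−1/(4·9/56)=-0.5556>−1
Confirm numerically:
  x=-5.362: |R|=0.25870 <1
  x=-2.675: |R|=0.52499 <1
  x=-2.619: |R|=0.51663 <1
  x=-6.609: |R|=1.41082 >1
  x=-6.485: |R|=1.27388 >1
  x=-6.269: |R|=1.04713 >1
Interval (-6.2222, 0).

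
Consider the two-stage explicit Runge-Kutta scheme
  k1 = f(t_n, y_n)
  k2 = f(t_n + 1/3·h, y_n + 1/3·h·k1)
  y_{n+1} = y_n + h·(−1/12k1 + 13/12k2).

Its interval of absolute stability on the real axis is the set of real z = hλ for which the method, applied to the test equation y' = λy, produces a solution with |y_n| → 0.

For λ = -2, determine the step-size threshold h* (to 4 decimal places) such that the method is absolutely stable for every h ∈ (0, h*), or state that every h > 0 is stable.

(-2.7692,0); λ=-2 ⇒ h* = (36/13)/2 = 1.3846.

With y'=λy (z=hλ):
  k1=λy_n ⇒ h·k1=z·y_n;  k2=λ(1+1/3z)y_n ⇒ h·k2=z(1+1/3z)y_n
  y_{n+1}/y_n = 1 − 1/12z + 13/12z(1+1/3z) = 1 + z + 13/36z²
  Hence R(z) = 1 + z + 13/36z².

Need |R(x)|<1, x<0.
x=-0.96: |R|=0.3728
R=1: x+13/36x²=0 ⇒ x=−36/13=-2.7692; min R=1−1/(4·13/36)=0.3077>−1
Confirm numerically:
  x=-2.732: |R|=0.96327 <1
  x=-2.690: |R|=0.92304 <1
  x=-2.374: |R|=0.66118 <1
  x=-3.086: |R|=1.35300 >1
  x=-2.875: |R|=1.10981 >1
Stable set (-2.7692, 0).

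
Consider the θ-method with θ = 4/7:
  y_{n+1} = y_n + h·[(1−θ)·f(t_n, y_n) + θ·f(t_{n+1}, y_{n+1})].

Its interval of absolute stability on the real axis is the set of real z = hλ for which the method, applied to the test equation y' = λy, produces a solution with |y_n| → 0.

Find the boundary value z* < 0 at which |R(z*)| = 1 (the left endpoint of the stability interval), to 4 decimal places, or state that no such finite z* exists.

interval (−∞, 0).

With y'=λy (z=hλ):
  y_{n+1} = y_n + z·[3/7·y_n + 4/7·y_{n+1}] ⇒ (1 − 4/7z)y_{n+1} = (1 + 3/7z)y_n
  Hence R(z) = (1 + 3/7z)/(1 − 4/7z).

Need |R(x)|<1, x<0.
x=-1.31: |R|=0.2508
x=-2: |R|=0.0667
x=-10: |R|=0.4894
x=-100: |R|=0.7199
θ=4/7≥1/2 ⇒ |1+3/7x|<|1−4/7x| ∀x<0 ⇒ stable on all of ℝ⁻.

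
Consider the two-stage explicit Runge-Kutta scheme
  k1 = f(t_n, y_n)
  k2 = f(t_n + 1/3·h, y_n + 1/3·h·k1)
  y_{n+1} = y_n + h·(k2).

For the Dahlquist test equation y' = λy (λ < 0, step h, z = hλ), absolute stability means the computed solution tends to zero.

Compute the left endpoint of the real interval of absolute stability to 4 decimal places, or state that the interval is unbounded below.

With y'=λy (z=hλ):
  k1=λy_n ⇒ h·k1=z·y_n;  k2=λ(1+1/3z)y_n ⇒ h·k2=z(1+1/3z)y_n
  y_{n+1}/y_n = 1 + z(1+1/3z) = 1 + z + 1/3z²
  R(z) = 1 + z + 1/3z².

Find x<0 with |R(x)|<1.
x=-1.78: |R|=0.2761
R=1: x+1/3x²=0 ⇒ x=−3=-3.0000; min R=1−1/(4·1/3)=0.2500>−1
Confirm numerically:
  x=-1.868: |R|=0.29514 <1
  x=-1.818: |R|=0.28371 <1
  x=-1.401: |R|=0.25327 <1
  x=-1.243: |R|=0.27202 <1
  x=-3.595: |R|=1.71301 >1
  x=-3.525: |R|=1.61687 >1
Stable set (-3.0000, 0).

z* = -3.0000.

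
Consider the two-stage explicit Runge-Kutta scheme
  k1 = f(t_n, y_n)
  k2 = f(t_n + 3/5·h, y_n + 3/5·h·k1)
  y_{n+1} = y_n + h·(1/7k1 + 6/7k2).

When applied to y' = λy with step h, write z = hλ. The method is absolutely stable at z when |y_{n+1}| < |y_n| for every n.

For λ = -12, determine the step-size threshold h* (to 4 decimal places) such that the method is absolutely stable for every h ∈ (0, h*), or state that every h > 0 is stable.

Test eqn y'=λy, z=hλ:
  k1=λy_n ⇒ h·k1=z·y_n;  k2=λ(1+3/5z)y_n ⇒ h·k2=z(1+3/5z)y_n
  y_{n+1}/y_n = 1 + 1/7z + 6/7z(1+3/5z) = 1 + z + 18/35z²
  ⇒ R(z) = 1 + z + 18/35z².

Find x<0 with |R(x)|<1.
x=-1.4: |R|=0.6080
R=1: x+18/35x²=0 ⇒ x=−35/18=-1.9444; min R=1−1/(4·18/35)=0.5139>−1
Confirm numerically:
  x=-1.352: |R|=0.58806 <1
  x=-0.946: |R|=0.51424 <1
  x=-0.875: |R|=0.51875 <1
  x=-2.499: |R|=1.71271 >1
  x=-2.451: |R|=1.63852 >1
Stable set (-1.9444, 0).

(-1.9444,0); λ=-12 ⇒ h* = (35/18)/12 = 0.1620.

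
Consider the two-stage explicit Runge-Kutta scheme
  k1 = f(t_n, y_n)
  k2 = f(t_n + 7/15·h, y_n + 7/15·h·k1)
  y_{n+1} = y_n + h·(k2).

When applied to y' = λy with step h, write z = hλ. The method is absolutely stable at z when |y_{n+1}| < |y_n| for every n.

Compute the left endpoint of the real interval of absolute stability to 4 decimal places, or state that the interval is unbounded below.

z* = -2.1429.

With y'=λy (z=hλ):
  k1=λy_n ⇒ h·k1=z·y_n;  k2=λ(1+7/15z)y_n ⇒ h·k2=z(1+7/15z)y_n
  y_{n+1}/y_n = 1 + z(1+7/15z) = 1 + z + 7/15z²
  Hence R(z) = 1 + z + 7/15z².

Solve |R(x)|<1 on ℝ⁻.
x=-0.98: |R|=0.4682
R=1: x+7/15x²=0 ⇒ x=−15/7=-2.1429; min R=1−1/(4·7/15)=0.4643>−1
Confirm numerically:
  x=-1.637: |R|=0.61356 <1
  x=-1.487: |R|=0.54488 <1
  x=-1.324: |R|=0.49406 <1
  x=-1.241: |R|=0.47770 <1
  x=-2.670: |R|=1.65682 >1
  x=-2.602: |R|=1.55752 >1
  x=-2.388: |R|=1.27319 >1
Interval (-2.1429, 0).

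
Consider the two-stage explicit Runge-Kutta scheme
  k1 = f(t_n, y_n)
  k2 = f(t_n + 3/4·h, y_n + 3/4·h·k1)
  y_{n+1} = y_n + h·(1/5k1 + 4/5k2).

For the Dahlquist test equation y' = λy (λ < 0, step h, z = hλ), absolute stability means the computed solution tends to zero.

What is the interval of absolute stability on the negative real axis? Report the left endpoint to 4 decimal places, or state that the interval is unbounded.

On y'=λy, z=hλ:
  k1=λy_n ⇒ h·k1=z·y_n;  k2=λ(1+3/4z)y_n ⇒ h·k2=z(1+3/4z)y_n
  y_{n+1}/y_n = 1 + 1/5z + 4/5z(1+3/4z) = 1 + z + 3/5z²
  Hence R(z) = 1 + z + 3/5z².

Solve |R(x)|<1 on ℝ⁻.
x=-1.58: |R|=0.9178
R=1: x+3/5x²=0 ⇒ x=−5/3=-1.6667; min R=1−1/(4·3/5)=0.5833>−1
Confirm numerically:
  x=-1.342: |R|=0.73858 <1
  x=-1.020: |R|=0.60424 <1
  x=-0.669: |R|=0.59954 <1
  x=-2.179: |R|=1.66982 >1
  x=-1.978: |R|=1.36949 >1
Interval (-1.6667, 0).

z∈(-1.6667,0).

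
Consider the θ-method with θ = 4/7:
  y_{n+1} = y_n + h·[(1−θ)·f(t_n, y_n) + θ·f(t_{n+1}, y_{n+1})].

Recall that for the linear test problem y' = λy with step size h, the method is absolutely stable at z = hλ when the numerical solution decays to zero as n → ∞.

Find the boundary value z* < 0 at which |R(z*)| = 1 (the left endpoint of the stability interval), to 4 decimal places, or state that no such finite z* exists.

With y'=λy (z=hλ):
  y_{n+1} = y_n + z·[3/7·y_n + 4/7·y_{n+1}] ⇒ (1 − 4/7z)y_{n+1} = (1 + 3/7z)y_n
  Hence R(z) = (1 + 3/7z)/(1 − 4/7z).

Solve |R(x)|<1 on ℝ⁻.
x=-1.09: |R|=0.3283
x=-2: |R|=0.0667
x=-10: |R|=0.4894
x=-100: |R|=0.7199
θ=4/7≥1/2 ⇒ |1+3/7x|<|1−4/7x| ∀x<0 ⇒ stable on all of ℝ⁻.

interval (−∞, 0).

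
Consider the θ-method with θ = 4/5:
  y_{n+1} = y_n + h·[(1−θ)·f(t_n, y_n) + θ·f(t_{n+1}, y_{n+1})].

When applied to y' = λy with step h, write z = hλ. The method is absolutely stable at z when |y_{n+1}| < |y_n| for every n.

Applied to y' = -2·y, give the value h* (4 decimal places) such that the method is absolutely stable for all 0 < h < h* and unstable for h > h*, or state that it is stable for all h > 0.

unbounded; (−∞, 0). Any h>0 works for λ=-2.

On y'=λy, z=hλ:
  y_{n+1} = y_n + z·[1/5·y_n + 4/5·y_{n+1}] ⇒ (1 − 4/5z)y_{n+1} = (1 + 1/5z)y_n
  R(z) = (1 + 1/5z)/(1 − 4/5z).

Find x<0 with |R(x)|<1.
x=-1.33: |R|=0.3556
x=-2: |R|=0.2308
x=-10: |R|=0.1111
x=-100: |R|=0.2346
θ=4/5≥1/2 ⇒ |1+1/5x|<|1−4/5x| ∀x<0 ⇒ stable on all of ℝ⁻.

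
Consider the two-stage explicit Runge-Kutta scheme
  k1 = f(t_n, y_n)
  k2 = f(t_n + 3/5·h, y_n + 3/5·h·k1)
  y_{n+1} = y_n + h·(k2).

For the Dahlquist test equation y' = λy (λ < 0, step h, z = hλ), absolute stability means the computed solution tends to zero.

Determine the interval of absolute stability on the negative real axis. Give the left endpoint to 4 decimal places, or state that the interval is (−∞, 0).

With y'=λy (z=hλ):
  k1=λy_n ⇒ h·k1=z·y_n;  k2=λ(1+3/5z)y_n ⇒ h·k2=z(1+3/5z)y_n
  y_{n+1}/y_n = 1 + z(1+3/5z) = 1 + z + 3/5z²
  so R(z) = 1 + z + 3/5z².

Solve |R(x)|<1 on ℝ⁻.
x=-1: |R|=0.6000
R=1: x+3/5x²=0 ⇒ x=−5/3=-1.6667; min R=1−1/(4·3/5)=0.5833>−1
Confirm numerically:
  x=-1.382: |R|=0.76395 <1
  x=-0.854: |R|=0.58359 <1
  x=-0.841: |R|=0.58337 <1
  x=-0.825: |R|=0.58337 <1
  x=-2.106: |R|=1.55514 >1
  x=-2.097: |R|=1.54145 >1
  x=-1.910: |R|=1.27886 >1
Stable set (-1.6667, 0).

z∈(-1.6667,0).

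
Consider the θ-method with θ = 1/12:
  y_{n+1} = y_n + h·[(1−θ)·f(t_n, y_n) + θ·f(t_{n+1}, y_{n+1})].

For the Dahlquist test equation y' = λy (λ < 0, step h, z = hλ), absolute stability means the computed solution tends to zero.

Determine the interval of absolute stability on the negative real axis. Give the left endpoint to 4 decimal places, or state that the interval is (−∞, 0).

Test eqn y'=λy, z=hλ:
  y_{n+1} = y_n + z·[11/12·y_n + 1/12·y_{n+1}] ⇒ (1 − 1/12z)y_{n+1} = (1 + 11/12z)y_n
  R(z) = (1 + 11/12z)/(1 − 1/12z).

Need |R(x)|<1, x<0.
x=-0.59: |R|=0.4376
R=−1: 1+11/12x = −1+1/12x ⇒ -5/6x=2 ⇒ x=2/(-5/6)=-2.4000
Confirm numerically:
  x=-1.941: |R|=0.67076 <1
  x=-1.423: |R|=0.27214 <1
  x=-1.302: |R|=0.17456 <1
  x=-2.522: |R|=1.08401 >1
  x=-2.436: |R|=1.02494 >1
Stable set (-2.4000, 0).

(-2.4000, 0).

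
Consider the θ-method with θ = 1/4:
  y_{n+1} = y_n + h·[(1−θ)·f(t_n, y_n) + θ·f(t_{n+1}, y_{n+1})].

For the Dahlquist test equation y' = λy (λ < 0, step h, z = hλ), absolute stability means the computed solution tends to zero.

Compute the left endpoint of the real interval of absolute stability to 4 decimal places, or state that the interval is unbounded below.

Test eqn y'=λy, z=hλ:
  y_{n+1} = y_n + z·[3/4·y_n + 1/4·y_{n+1}] ⇒ (1 − 1/4z)y_{n+1} = (1 + 3/4z)y_n
  Hence R(z) = (1 + 3/4z)/(1 − 1/4z).

Need |R(x)|<1, x<0.
x=-1.26: |R|=0.0418
R=−1: 1+3/4x = −1+1/4x ⇒ -1/2x=2 ⇒ x=2/(-1/2)=-4.0000
Confirm numerically:
  x=-3.970: |R|=0.99247 <1
  x=-2.355: |R|=0.48230 <1
  x=-2.197: |R|=0.41811 <1
  x=-4.543: |R|=1.12712 >1
  x=-4.296: |R|=1.07136 >1
  x=-4.067: |R|=1.01661 >1
So |R|<1 on (-4.0000, 0).

left endpoint -4.0000.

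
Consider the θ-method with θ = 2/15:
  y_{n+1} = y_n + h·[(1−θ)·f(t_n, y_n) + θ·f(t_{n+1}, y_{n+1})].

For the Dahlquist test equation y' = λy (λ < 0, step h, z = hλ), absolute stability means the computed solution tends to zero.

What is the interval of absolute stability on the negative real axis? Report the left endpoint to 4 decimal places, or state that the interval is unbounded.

Test eqn y'=λy, z=hλ:
  y_{n+1} = y_n + z·[13/15·y_n + 2/15·y_{n+1}] ⇒ (1 − 2/15z)y_{n+1} = (1 + 13/15z)y_n
  ⇒ R(z) = (1 + 13/15z)/(1 − 2/15z).

Solve |R(x)|<1 on ℝ⁻.
x=-1.75: |R|=0.4189
R=−1: 1+13/15x = −1+2/15x ⇒ -11/15x=2 ⇒ x=2/(-11/15)=-2.7273
Confirm numerically:
  x=-2.535: |R|=0.89462 <1
  x=-2.437: |R|=0.83934 <1
  x=-1.895: |R|=0.51277 <1
  x=-1.783: |R|=0.44054 <1
  x=-3.174: |R|=1.23019 >1
  x=-3.011: |R|=1.14846 >1
Interval (-2.7273, 0).

z∈(-2.7273,0).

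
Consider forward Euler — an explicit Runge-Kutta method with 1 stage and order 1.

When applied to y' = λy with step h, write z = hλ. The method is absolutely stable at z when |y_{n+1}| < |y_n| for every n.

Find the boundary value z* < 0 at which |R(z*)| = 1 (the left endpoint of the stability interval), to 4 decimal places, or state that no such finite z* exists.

left endpoint -2.0000.

On y'=λy, z=hλ:
  order 1, 1-stage ⇒ R(z)=1+z
  (e.g. R(-0.76)=0.24000, |R|=0.24000)

Solve |R(x)|<1 on ℝ⁻.
x=-0.76: |R|=0.2400
|R(-2.14)|=1.1400 |R(-1.07)|=0.0700 |R(-0.89)|=0.1100
Bisect:
  x_lo=-2.8481 |R|=1.8481  x_hi=-0.3997 |R|=0.6003
  mid=-1.62390 |R|=0.62390 →hi
  mid=-2.23598 |R|=1.23598 →lo
  mid=-1.92994 |R|=0.92994 →hi
  mid=-2.08296 |R|=1.08296 →lo
  mid=-2.00645 |R|=1.00645 →lo
  mid=-1.96820 |R|=0.96820 →hi
  mid=-1.98733 |R|=0.98733 →hi
  ...
  [-2.00003,-1.99988] ⇒ x*=-2.0000
So |R|<1 on (-2.0000, 0).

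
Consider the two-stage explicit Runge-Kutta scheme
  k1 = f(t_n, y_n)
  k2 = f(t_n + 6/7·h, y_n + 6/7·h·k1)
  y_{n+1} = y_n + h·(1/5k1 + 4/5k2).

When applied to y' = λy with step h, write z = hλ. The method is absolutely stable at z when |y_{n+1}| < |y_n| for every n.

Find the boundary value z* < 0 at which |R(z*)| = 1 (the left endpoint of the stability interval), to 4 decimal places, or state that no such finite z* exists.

Test eqn y'=λy, z=hλ:
  k1=λy_n ⇒ h·k1=z·y_n;  k2=λ(1+6/7z)y_n ⇒ h·k2=z(1+6/7z)y_n
  y_{n+1}/y_n = 1 + 1/5z + 4/5z(1+6/7z) = 1 + z + 24/35z²
  Hence R(z) = 1 + z + 24/35z².

Boundary: |R(x)|=1, x<0.
x=-1.24: |R|=0.8144
R=1: x+24/35x²=0 ⇒ x=−35/24=-1.4583; min R=1−1/(4·24/35)=0.6354>−1
Confirm numerically:
  x=-1.330: |R|=0.88296 <1
  x=-1.282: |R|=0.84499 <1
  x=-0.710: |R|=0.63567 <1
  x=-1.947: |R|=1.65241 >1
  x=-1.774: |R|=1.38399 >1
  x=-1.707: |R|=1.29107 >1
Stable set (-1.4583, 0).

left endpoint -1.4583.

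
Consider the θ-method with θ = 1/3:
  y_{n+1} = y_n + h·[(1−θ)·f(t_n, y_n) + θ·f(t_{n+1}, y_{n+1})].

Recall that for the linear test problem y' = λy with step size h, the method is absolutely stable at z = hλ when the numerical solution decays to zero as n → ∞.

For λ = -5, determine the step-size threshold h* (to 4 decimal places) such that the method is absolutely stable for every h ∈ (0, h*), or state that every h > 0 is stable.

(-6.0000,0); λ=-5 ⇒ h* = (6)/5 = 1.2000.

On y'=λy, z=hλ:
  y_{n+1} = y_n + z·[2/3·y_n + 1/3·y_{n+1}] ⇒ (1 − 1/3z)y_{n+1} = (1 + 2/3z)y_n
  ⇒ R(z) = (1 + 2/3z)/(1 − 1/3z).

Need |R(x)|<1, x<0.
x=-0.54: |R|=0.5424
R=−1: 1+2/3x = −1+1/3x ⇒ -1/3x=2 ⇒ x=2/(-1/3)=-6.0000
Confirm numerically:
  x=-5.256: |R|=0.90988 <1
  x=-3.170: |R|=0.54133 <1
  x=-2.981: |R|=0.49523 <1
  x=-6.532: |R|=1.05581 >1
  x=-6.341: |R|=1.03651 >1
  x=-6.331: |R|=1.03547 >1
Stable set (-6.0000, 0).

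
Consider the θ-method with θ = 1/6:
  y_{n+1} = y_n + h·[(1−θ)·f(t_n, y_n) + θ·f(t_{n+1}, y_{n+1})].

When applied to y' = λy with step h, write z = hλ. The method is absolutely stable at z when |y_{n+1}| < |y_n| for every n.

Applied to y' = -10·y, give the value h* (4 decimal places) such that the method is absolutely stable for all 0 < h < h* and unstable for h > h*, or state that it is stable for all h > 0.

(-3.0000,0); λ=-10 ⇒ h* = (3)/10 = 0.3000.

On y'=λy, z=hλ:
  y_{n+1} = y_n + z·[5/6·y_n + 1/6·y_{n+1}] ⇒ (1 − 1/6z)y_{n+1} = (1 + 5/6z)y_n
  so R(z) = (1 + 5/6z)/(1 − 1/6z).

Solve |R(x)|<1 on ℝ⁻.
x=-1.39: |R|=0.1286
R=−1: 1+5/6x = −1+1/6x ⇒ -2/3x=2 ⇒ x=2/(-2/3)=-3.0000
Confirm numerically:
  x=-2.977: |R|=0.98975 <1
  x=-2.400: |R|=0.71429 <1
  x=-1.754: |R|=0.35723 <1
  x=-3.388: |R|=1.16532 >1
  x=-3.196: |R|=1.08525 >1
So |R|<1 on (-3.0000, 0).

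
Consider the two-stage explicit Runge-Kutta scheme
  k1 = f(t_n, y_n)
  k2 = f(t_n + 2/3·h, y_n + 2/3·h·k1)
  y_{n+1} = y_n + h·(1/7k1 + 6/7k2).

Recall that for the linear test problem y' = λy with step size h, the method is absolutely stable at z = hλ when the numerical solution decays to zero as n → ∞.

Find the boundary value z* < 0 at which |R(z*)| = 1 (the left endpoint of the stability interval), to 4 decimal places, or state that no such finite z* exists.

z* = -1.7500.

Test eqn y'=λy, z=hλ:
  k1=λy_n ⇒ h·k1=z·y_n;  k2=λ(1+2/3z)y_n ⇒ h·k2=z(1+2/3z)y_n
  y_{n+1}/y_n = 1 + 1/7z + 6/7z(1+2/3z) = 1 + z + 4/7z²
  so R(z) = 1 + z + 4/7z².

Solve |R(x)|<1 on ℝ⁻.
x=-0.99: |R|=0.5701
R=1: x+4/7x²=0 ⇒ x=−7/4=-1.7500; min R=1−1/(4·4/7)=0.5625>−1
Confirm numerically:
  x=-1.657: |R|=0.91194 <1
  x=-1.219: |R|=0.63012 <1
  x=-1.210: |R|=0.62663 <1
  x=-0.868: |R|=0.56253 <1
  x=-2.209: |R|=1.57939 >1
  x=-2.103: |R|=1.42421 >1
  x=-2.011: |R|=1.29993 >1
Stable set (-1.7500, 0).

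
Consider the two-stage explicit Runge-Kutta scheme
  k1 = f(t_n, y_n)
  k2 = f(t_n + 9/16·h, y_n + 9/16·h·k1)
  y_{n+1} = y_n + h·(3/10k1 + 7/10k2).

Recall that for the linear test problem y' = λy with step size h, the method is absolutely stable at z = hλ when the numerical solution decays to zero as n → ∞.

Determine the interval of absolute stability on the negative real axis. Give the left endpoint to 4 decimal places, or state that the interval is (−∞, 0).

(-2.5397, 0).

On y'=λy, z=hλ:
  k1=λy_n ⇒ h·k1=z·y_n;  k2=λ(1+9/16z)y_n ⇒ h·k2=z(1+9/16z)y_n
  y_{n+1}/y_n = 1 + 3/10z + 7/10z(1+9/16z) = 1 + z + 63/160z²
  ⇒ R(z) = 1 + z + 63/160z².

Find x<0 with |R(x)|<1.
x=-1.73: |R|=0.4485
R=1: x+63/160x²=0 ⇒ x=−160/63=-2.5397; min R=1−1/(4·63/160)=0.3651>−1
Confirm numerically:
  x=-2.436: |R|=0.90055 <1
  x=-2.081: |R|=0.62416 <1
  x=-1.044: |R|=0.38516 <1
  x=-2.923: |R|=1.44117 >1
  x=-2.799: |R|=1.28580 >1
  x=-2.582: |R|=1.04302 >1
So |R|<1 on (-2.5397, 0).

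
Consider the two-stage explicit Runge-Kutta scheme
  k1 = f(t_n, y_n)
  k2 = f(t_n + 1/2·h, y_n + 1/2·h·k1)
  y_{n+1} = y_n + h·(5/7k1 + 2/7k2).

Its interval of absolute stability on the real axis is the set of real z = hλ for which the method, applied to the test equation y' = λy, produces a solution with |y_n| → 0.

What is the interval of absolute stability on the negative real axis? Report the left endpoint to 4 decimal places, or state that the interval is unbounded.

Test eqn y'=λy, z=hλ:
  k1=λy_n ⇒ h·k1=z·y_n;  k2=λ(1+1/2z)y_n ⇒ h·k2=z(1+1/2z)y_n
  y_{n+1}/y_n = 1 + 5/7z + 2/7z(1+1/2z) = 1 + z + 1/7z²
  so R(z) = 1 + z + 1/7z².

Need |R(x)|<1, x<0.
x=-0.31: |R|=0.7037
R=1: x+1/7x²=0 ⇒ x=−7=-7.0000; min R=1−1/(4·1/7)=-0.7500>−1
Confirm numerically:
  x=-4.429: |R|=0.62671 <1
  x=-4.022: |R|=0.71107 <1
  x=-3.217: |R|=0.73856 <1
  x=-7.538: |R|=1.57935 >1
  x=-7.514: |R|=1.55174 >1
  x=-7.067: |R|=1.06764 >1
So |R|<1 on (-7.0000, 0).

z∈(-7.0000,0).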